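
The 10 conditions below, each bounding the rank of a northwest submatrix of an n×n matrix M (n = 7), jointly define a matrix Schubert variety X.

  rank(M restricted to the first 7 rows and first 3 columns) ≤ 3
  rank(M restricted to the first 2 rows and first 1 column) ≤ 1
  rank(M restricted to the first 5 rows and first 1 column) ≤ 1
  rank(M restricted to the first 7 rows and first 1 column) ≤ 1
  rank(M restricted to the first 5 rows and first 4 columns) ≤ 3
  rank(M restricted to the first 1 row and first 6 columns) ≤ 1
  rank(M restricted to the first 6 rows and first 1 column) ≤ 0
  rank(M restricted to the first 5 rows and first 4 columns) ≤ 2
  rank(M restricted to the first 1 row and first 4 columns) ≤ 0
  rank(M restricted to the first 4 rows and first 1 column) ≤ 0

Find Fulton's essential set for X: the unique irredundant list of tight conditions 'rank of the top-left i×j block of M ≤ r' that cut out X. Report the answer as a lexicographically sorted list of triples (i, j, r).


Reconstructing r_w from the 10 given conditions:

  0, 0, 0, 0, 1, 1, 1
  0, 1, 1, 1, 2, 2, 2
  0, 1, 2, 2, 3, 3, 3
  0, 1, 2, 2, 3, 4, 4
  0, 1, 2, 2, 3, 4, 5
  0, 1, 2, 3, 4, 5, 6
  1, 2, 3, 4, 5, 6, 7

hence w(1..7) = (5, 2, 3, 6, 7, 4, 1).

ℓ(w)=11; the 3 essential cells (i,j,r):

[(1, 4, 0), (5, 4, 2), (6, 1, 0)]


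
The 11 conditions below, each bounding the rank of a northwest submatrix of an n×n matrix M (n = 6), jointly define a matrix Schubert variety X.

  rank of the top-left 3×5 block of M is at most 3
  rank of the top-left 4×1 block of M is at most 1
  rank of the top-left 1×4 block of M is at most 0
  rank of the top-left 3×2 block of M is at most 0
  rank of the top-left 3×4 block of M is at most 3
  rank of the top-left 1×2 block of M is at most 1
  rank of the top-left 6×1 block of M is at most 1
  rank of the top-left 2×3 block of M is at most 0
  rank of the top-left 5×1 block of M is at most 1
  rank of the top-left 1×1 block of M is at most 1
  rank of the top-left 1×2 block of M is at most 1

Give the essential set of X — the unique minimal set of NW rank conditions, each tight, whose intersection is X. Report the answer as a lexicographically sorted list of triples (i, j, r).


Rank table r_w(6×6) implied by the 11 constraints:

  row 1: 0 | 0 | 0 | 0 | 1 | 1
  row 2: 0 | 0 | 0 | 1 | 2 | 2
  row 3: 0 | 0 | 1 | 2 | 3 | 3
  row 4: 1 | 1 | 2 | 3 | 4 | 4
  row 5: 1 | 2 | 3 | 4 | 5 | 5
  row 6: 1 | 2 | 3 | 4 | 5 | 6

second differences of R give the permutation w = (5, 4, 3, 1, 2, 6).

3 SE-corners of the 9-cell Rothe diagram give Ess(w):

[(1, 4, 0), (2, 3, 0), (3, 2, 0)]


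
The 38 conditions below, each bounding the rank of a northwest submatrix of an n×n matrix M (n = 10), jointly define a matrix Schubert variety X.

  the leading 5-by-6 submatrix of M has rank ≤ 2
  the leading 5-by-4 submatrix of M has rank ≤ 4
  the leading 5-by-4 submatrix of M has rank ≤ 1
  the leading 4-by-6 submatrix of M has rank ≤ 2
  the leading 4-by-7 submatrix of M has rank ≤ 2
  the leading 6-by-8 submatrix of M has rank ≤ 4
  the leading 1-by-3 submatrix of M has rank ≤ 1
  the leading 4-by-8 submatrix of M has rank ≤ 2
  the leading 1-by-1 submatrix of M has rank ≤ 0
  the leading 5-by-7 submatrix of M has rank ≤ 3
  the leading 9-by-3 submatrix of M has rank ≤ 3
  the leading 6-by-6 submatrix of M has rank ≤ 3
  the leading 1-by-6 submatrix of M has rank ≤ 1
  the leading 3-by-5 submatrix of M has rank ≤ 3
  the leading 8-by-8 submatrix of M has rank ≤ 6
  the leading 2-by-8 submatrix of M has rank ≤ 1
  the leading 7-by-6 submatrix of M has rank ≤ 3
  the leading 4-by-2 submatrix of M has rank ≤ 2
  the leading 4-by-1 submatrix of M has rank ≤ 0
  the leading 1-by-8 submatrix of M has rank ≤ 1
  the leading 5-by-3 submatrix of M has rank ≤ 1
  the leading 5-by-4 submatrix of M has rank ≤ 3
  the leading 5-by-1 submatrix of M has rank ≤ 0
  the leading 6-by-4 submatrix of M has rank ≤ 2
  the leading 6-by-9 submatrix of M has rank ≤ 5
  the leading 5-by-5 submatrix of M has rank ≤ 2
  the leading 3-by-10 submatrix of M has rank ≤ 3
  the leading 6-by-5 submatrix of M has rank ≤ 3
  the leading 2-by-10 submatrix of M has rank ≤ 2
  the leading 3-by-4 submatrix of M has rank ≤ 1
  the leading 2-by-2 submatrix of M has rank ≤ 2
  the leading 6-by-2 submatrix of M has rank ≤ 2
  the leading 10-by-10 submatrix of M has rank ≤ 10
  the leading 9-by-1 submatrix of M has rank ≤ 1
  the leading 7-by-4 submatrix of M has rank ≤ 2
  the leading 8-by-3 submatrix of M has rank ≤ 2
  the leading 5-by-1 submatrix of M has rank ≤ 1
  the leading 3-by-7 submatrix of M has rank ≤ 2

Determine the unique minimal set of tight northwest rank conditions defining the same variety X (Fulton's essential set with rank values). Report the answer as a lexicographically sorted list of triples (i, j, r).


Recovering R(i,j) via the rank-extension bound from the 38 conditions:

  i=1: 0 1 1 1 1 1 1 1 1 1
  i=2: 0 1 1 1 1 1 1 1 2 2
  i=3: 0 1 1 1 2 2 2 2 3 3
  i=4: 0 1 1 1 2 2 2 2 3 4
  i=5: 0 1 1 1 2 2 3 3 4 5
  i=6: 1 2 2 2 3 3 4 4 5 6
  i=7: 1 2 2 2 3 3 4 5 6 7
  i=8: 1 2 2 3 4 4 5 6 7 8
  i=9: 1 2 3 4 5 5 6 7 8 9
  i=10: 1 2 3 4 5 6 7 8 9 10

hence w(1..10) = (2, 9, 5, 10, 7, 1, 8, 4, 3, 6).

8 SE-corners of the 25-cell Rothe diagram give Ess(w):

[(2, 8, 1), (4, 8, 2), (5, 1, 0), (5, 4, 1), (5, 6, 2), (7, 4, 2), (7, 6, 3), (8, 3, 2)]


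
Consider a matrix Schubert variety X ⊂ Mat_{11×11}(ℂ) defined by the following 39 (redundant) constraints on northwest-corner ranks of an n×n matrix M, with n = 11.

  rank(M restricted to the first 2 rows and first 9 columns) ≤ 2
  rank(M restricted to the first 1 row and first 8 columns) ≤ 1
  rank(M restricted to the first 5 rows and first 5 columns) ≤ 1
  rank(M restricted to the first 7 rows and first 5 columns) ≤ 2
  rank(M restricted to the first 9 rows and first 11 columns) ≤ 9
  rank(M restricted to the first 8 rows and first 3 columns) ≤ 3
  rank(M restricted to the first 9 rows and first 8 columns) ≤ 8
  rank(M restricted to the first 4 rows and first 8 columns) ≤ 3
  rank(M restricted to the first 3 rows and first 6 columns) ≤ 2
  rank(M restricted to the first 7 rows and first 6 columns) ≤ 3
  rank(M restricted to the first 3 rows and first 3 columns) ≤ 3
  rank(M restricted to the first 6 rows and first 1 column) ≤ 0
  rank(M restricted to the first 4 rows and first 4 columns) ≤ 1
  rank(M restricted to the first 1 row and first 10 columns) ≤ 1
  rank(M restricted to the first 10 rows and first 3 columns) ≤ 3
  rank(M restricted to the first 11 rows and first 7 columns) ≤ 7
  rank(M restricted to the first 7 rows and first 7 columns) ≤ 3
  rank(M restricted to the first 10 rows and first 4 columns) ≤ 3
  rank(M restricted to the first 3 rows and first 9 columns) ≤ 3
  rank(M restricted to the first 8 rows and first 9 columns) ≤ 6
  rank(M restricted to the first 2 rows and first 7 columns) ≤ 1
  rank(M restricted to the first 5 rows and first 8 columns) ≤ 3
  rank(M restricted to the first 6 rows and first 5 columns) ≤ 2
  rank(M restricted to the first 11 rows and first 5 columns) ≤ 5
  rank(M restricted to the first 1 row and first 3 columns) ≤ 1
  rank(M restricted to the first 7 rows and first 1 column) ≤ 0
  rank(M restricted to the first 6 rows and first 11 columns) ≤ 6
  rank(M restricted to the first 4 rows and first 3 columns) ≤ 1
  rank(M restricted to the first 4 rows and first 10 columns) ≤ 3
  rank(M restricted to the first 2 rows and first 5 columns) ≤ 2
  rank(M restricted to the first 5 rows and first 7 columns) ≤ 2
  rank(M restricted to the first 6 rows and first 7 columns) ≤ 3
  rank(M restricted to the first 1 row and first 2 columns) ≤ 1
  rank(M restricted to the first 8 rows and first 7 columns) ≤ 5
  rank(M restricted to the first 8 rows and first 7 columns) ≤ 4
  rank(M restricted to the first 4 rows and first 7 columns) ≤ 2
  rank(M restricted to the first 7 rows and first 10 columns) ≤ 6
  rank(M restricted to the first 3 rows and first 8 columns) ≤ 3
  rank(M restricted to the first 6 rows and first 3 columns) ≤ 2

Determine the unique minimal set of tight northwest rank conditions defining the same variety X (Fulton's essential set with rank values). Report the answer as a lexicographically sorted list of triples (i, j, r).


Recovering R(i,j) via the rank-extension bound from the 39 conditions:

  i=1: 0 | 1 | 1 | 1 | 1 | 1 | 1 | 1 | 1 | 1 | 1
  i=2: 0 | 1 | 1 | 1 | 1 | 1 | 1 | 2 | 2 | 2 | 2
  i=3: 0 | 1 | 1 | 1 | 1 | 2 | 2 | 3 | 3 | 3 | 3
  i=4: 0 | 1 | 1 | 1 | 1 | 2 | 2 | 3 | 3 | 3 | 4
  i=5: 0 | 1 | 1 | 1 | 1 | 2 | 2 | 3 | 4 | 4 | 5
  i=6: 0 | 1 | 2 | 2 | 2 | 3 | 3 | 4 | 5 | 5 | 6
  i=7: 0 | 1 | 2 | 2 | 2 | 3 | 3 | 4 | 5 | 6 | 7
  i=8: 1 | 2 | 3 | 3 | 3 | 4 | 4 | 5 | 6 | 7 | 8
  i=9: 1 | 2 | 3 | 3 | 4 | 5 | 5 | 6 | 7 | 8 | 9
  i=10: 1 | 2 | 3 | 3 | 4 | 5 | 6 | 7 | 8 | 9 | 10
  i=11: 1 | 2 | 3 | 4 | 5 | 6 | 7 | 8 | 9 | 10 | 11

so w = (2, 8, 6, 11, 9, 3, 10, 1, 5, 7, 4).

ℓ(w)=30; the 8 essential cells (i,j,r):

[(2, 7, 1), (4, 10, 3), (5, 5, 1), (5, 7, 2), (7, 1, 0), (7, 5, 2), (7, 7, 3), (10, 4, 3)]


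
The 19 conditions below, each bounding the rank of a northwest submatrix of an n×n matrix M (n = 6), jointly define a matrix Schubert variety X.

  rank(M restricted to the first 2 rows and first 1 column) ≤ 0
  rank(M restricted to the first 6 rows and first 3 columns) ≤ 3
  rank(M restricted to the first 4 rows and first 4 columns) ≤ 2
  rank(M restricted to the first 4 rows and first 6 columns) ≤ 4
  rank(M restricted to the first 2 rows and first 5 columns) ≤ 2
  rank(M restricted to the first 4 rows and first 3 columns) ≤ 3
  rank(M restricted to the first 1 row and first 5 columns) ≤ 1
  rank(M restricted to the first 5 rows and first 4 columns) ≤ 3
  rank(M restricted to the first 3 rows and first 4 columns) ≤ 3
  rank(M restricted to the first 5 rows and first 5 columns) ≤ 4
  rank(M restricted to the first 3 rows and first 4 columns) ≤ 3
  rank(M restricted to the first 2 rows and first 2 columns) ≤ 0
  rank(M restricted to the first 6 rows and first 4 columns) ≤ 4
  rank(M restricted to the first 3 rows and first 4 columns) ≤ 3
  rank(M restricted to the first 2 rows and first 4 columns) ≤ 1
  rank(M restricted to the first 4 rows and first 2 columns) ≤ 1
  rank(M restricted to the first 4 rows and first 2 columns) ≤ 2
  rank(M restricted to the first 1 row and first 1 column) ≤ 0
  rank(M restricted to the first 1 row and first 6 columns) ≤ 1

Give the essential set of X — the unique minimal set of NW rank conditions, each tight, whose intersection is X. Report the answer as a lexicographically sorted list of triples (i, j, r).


Recovering R(i,j) via the rank-extension bound from the 19 conditions:

  R[1]: 0  0  1  1  1  1
  R[2]: 0  0  1  1  2  2
  R[3]: 1  1  2  2  3  3
  R[4]: 1  1  2  2  3  4
  R[5]: 1  2  3  3  4  5
  R[6]: 1  2  3  4  5  6

reading off 1-entries of Δ²R: w = (3, 5, 1, 6, 2, 4).

Rothe diagram D(w) (7 cells), 4 SE-corners (essential conditions):

[(2, 2, 0), (2, 4, 1), (4, 2, 1), (4, 4, 2)]


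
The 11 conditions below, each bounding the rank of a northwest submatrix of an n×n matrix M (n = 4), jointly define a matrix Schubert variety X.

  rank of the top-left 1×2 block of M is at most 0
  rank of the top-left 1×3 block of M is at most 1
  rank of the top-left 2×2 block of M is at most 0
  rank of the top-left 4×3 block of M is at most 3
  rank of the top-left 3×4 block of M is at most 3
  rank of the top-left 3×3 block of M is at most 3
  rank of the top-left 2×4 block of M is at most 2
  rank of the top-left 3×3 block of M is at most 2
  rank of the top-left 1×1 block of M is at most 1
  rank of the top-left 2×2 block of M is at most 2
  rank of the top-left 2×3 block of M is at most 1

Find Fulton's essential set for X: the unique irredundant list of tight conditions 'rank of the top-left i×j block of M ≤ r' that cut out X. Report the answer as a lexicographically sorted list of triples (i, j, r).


Rank table r_w(4×4) implied by the 11 constraints:

  row 1: 0 | 0 | 1 | 1
  row 2: 0 | 0 | 1 | 2
  row 3: 1 | 1 | 2 | 3
  row 4: 1 | 2 | 3 | 4

giving w = (3, 4, 1, 2) via Δ²R.

Rothe diagram D(w) (4 cells), 1 SE-corner (essential condition):

[(2, 2, 0)]


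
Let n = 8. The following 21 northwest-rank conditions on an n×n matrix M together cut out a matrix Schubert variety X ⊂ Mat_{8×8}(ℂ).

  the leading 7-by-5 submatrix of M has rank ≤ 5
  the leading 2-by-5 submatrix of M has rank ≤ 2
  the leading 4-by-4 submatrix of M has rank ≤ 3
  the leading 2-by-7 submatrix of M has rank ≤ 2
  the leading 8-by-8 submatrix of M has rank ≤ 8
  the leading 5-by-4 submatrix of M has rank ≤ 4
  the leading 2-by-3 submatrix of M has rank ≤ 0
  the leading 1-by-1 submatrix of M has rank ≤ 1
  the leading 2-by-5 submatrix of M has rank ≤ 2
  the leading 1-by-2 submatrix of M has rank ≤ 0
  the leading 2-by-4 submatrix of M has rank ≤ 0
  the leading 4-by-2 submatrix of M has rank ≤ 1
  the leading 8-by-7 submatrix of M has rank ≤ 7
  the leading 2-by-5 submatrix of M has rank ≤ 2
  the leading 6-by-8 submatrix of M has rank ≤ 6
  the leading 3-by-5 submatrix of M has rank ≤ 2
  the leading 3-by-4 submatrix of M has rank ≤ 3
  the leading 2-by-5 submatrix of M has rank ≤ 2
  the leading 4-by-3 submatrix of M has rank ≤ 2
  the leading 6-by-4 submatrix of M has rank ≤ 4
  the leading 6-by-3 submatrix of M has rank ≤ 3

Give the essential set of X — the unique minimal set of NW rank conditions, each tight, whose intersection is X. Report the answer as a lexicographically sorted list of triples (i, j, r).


Propagating the 21 rank bounds to every northwest block:

  row 1: 0, 0, 0, 0, 1, 1, 1, 1
  row 2: 0, 0, 0, 0, 1, 2, 2, 2
  row 3: 1, 1, 1, 1, 2, 3, 3, 3
  row 4: 1, 1, 2, 2, 3, 4, 4, 4
  row 5: 1, 2, 3, 3, 4, 5, 5, 5
  row 6: 1, 2, 3, 4, 5, 6, 6, 6
  row 7: 1, 2, 3, 4, 5, 6, 7, 7
  row 8: 1, 2, 3, 4, 5, 6, 7, 8

second differences of R give the permutation w = (5, 6, 1, 3, 2, 4, 7, 8).

Fulton essential set (2 of the 9 Rothe cells):

[(2, 4, 0), (4, 2, 1)]


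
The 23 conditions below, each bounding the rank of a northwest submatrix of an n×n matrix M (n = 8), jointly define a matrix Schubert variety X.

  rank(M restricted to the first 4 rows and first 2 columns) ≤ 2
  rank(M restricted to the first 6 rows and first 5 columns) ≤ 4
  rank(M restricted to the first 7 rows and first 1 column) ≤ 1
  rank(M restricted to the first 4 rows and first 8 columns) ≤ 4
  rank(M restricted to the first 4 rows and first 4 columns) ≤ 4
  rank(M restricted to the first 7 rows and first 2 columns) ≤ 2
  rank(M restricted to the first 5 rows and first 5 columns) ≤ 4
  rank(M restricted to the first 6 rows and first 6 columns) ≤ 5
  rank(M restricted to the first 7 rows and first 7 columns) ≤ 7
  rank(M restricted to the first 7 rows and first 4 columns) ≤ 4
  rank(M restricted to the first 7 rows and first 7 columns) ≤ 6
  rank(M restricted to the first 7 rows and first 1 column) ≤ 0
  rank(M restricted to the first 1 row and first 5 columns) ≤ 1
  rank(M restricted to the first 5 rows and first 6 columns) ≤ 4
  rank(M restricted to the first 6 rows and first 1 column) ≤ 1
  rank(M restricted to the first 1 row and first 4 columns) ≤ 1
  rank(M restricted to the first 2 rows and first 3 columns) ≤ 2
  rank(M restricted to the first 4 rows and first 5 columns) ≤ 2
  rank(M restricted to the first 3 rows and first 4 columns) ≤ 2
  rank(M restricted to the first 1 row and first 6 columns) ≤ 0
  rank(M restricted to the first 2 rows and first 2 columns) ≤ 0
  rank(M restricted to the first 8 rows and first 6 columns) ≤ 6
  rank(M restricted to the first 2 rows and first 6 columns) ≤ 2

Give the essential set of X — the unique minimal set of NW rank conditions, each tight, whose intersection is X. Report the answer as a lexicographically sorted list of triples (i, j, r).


Propagating the 23 rank bounds to every northwest block:

  i=1: 0  0  0  0  0  0  1  1
  i=2: 0  0  1  1  1  1  2  2
  i=3: 0  1  2  2  2  2  3  3
  i=4: 0  1  2  2  2  3  4  4
  i=5: 0  1  2  3  3  4  5  5
  i=6: 0  1  2  3  4  5  6  6
  i=7: 0  1  2  3  4  5  6  7
  i=8: 1  2  3  4  5  6  7  8

second differences of R give the permutation w = (7, 3, 2, 6, 4, 5, 8, 1).

D(w) has 15 cells with 4 SE-corners; essential set:

[(1, 6, 0), (2, 2, 0), (4, 5, 2), (7, 1, 0)]


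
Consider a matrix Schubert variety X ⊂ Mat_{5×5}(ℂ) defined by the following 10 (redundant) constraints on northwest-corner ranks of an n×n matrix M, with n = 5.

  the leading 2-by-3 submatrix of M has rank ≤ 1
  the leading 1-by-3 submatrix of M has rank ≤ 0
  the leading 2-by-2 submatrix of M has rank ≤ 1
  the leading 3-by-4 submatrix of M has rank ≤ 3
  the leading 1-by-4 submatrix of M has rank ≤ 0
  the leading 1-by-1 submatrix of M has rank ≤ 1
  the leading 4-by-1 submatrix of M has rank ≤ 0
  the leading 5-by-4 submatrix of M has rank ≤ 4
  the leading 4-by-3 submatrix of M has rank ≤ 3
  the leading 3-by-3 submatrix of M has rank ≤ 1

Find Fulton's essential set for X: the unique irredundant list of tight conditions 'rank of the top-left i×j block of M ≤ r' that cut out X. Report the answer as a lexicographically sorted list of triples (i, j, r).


Computing R[i][j] = min implied NW-rank bound (n=5, 10 conditions):

  0 0 0 0 1
  0 1 1 1 2
  0 1 1 2 3
  0 1 2 3 4
  1 2 3 4 5

second differences of R give the permutation w = (5, 2, 4, 3, 1).

ℓ(w)=8; the 3 essential cells (i,j,r):

[(1, 4, 0), (3, 3, 1), (4, 1, 0)]


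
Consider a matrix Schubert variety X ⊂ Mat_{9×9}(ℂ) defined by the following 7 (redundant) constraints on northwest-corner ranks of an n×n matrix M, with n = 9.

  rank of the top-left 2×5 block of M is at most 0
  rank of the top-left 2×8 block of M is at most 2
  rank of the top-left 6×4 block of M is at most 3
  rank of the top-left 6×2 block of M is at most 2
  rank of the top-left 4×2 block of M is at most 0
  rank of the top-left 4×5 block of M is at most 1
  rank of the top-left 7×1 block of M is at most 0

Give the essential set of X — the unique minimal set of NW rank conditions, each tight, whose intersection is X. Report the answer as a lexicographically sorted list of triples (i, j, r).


Rank table r_w(9×9) implied by the 7 constraints:

  R[1]: 0  0  0  0  0  1  1  1  1
  R[2]: 0  0  0  0  0  1  2  2  2
  R[3]: 0  0  1  1  1  2  3  3  3
  R[4]: 0  0  1  1  1  2  3  4  4
  R[5]: 0  1  2  2  2  3  4  5  5
  R[6]: 0  1  2  3  3  4  5  6  6
  R[7]: 0  1  2  3  4  5  6  7  7
  R[8]: 1  2  3  4  5  6  7  8  8
  R[9]: 1  2  3  4  5  6  7  8  9

second differences of R give the permutation w = (6, 7, 3, 8, 2, 4, 5, 1, 9).

|D(w)|=19, |Ess(w)|=4:

[(2, 5, 0), (4, 2, 0), (4, 5, 1), (7, 1, 0)]


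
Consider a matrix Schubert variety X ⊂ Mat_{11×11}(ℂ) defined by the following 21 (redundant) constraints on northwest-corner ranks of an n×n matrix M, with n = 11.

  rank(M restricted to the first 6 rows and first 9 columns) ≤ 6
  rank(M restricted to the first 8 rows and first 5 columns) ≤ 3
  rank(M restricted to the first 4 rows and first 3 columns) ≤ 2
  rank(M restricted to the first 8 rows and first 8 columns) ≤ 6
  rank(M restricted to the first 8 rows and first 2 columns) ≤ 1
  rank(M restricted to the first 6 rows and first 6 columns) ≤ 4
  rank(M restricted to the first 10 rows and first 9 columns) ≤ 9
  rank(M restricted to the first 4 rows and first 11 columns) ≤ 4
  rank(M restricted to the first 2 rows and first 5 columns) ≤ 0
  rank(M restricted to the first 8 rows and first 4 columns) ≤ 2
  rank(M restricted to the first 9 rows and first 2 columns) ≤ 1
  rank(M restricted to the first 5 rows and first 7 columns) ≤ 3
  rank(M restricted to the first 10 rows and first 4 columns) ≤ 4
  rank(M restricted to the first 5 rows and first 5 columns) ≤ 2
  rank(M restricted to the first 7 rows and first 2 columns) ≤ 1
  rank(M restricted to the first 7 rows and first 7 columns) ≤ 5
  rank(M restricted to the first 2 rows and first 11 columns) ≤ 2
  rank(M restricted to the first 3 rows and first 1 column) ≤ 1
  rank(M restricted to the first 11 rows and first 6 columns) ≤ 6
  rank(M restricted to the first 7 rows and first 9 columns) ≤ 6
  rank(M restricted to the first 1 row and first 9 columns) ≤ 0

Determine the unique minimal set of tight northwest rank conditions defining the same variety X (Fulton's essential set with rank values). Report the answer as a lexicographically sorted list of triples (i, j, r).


Computing R[i][j] = min implied NW-rank bound (n=11, 21 conditions):

  0  0  0  0  0  0  0  0  0  1  1
  0  0  0  0  0  1  1  1  1  2  2
  1  1  1  1  1  2  2  2  2  3  3
  1  1  2  2  2  3  3  3  3  4  4
  1  1  2  2  2  3  3  4  4  5  5
  1  1  2  2  3  4  4  5  5  6  6
  1  1  2  2  3  4  5  6  6  7  7
  1  1  2  2  3  4  5  6  7  8  8
  1  1  2  3  4  5  6  7  8  9  9
  1  2  3  4  5  6  7  8  9  10  10
  1  2  3  4  5  6  7  8  9  10  11

the unique w with this rank table is (10, 6, 1, 3, 8, 5, 7, 9, 4, 2, 11).

D(w) has 26 cells with 6 SE-corners; essential set:

[(1, 9, 0), (2, 5, 0), (5, 5, 2), (5, 7, 3), (8, 4, 2), (9, 2, 1)]


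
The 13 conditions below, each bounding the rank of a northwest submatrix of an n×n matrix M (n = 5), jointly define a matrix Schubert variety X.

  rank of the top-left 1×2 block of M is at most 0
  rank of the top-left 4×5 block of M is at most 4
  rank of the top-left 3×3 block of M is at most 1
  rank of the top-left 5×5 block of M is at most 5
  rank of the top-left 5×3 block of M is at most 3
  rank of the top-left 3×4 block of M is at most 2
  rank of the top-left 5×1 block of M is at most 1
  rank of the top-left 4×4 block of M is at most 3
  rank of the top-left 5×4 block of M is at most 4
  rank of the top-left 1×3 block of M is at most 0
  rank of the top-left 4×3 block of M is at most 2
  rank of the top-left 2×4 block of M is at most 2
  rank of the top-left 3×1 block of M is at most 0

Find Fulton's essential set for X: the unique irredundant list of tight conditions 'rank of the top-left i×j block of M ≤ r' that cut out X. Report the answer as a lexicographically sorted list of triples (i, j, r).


Reconstructing r_w from the 13 given conditions:

  0 | 0 | 0 | 1 | 1
  0 | 1 | 1 | 2 | 2
  0 | 1 | 1 | 2 | 3
  1 | 2 | 2 | 3 | 4
  1 | 2 | 3 | 4 | 5

so w = (4, 2, 5, 1, 3).

D(w) has 6 cells with 3 SE-corners; essential set:

[(1, 3, 0), (3, 1, 0), (3, 3, 1)]


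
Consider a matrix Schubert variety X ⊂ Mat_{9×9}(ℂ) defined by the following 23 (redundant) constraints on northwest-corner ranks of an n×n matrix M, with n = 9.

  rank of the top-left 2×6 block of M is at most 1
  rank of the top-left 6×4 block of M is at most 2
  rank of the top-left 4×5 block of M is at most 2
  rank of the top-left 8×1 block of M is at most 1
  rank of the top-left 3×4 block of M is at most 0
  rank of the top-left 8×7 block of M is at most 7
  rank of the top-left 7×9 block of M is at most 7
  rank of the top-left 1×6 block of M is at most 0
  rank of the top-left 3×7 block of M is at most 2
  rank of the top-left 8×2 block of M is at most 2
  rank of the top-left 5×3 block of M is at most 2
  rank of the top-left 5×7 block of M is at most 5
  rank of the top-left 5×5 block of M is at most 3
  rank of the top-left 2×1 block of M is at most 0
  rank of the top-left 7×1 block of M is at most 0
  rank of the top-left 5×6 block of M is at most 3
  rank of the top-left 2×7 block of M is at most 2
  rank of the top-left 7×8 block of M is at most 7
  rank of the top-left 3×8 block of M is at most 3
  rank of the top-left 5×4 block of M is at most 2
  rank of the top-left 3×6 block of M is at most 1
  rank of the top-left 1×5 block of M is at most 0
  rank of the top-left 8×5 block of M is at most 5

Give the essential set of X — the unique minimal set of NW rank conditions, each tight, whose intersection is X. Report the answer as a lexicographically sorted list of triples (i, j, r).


Reconstructing r_w from the 23 given conditions:

  R[1]: 0  0  0  0  0  0  1  1  1
  R[2]: 0  0  0  0  1  1  2  2  2
  R[3]: 0  0  0  0  1  1  2  3  3
  R[4]: 0  1  1  1  2  2  3  4  4
  R[5]: 0  1  2  2  3  3  4  5  5
  R[6]: 0  1  2  2  3  4  5  6  6
  R[7]: 0  1  2  3  4  5  6  7  7
  R[8]: 1  2  3  4  5  6  7  8  8
  R[9]: 1  2  3  4  5  6  7  8  9

reading off 1-entries of Δ²R: w = (7, 5, 8, 2, 3, 6, 4, 1, 9).

D(w) has 20 cells with 5 SE-corners; essential set:

[(1, 6, 0), (3, 4, 0), (3, 6, 1), (6, 4, 2), (7, 1, 0)]


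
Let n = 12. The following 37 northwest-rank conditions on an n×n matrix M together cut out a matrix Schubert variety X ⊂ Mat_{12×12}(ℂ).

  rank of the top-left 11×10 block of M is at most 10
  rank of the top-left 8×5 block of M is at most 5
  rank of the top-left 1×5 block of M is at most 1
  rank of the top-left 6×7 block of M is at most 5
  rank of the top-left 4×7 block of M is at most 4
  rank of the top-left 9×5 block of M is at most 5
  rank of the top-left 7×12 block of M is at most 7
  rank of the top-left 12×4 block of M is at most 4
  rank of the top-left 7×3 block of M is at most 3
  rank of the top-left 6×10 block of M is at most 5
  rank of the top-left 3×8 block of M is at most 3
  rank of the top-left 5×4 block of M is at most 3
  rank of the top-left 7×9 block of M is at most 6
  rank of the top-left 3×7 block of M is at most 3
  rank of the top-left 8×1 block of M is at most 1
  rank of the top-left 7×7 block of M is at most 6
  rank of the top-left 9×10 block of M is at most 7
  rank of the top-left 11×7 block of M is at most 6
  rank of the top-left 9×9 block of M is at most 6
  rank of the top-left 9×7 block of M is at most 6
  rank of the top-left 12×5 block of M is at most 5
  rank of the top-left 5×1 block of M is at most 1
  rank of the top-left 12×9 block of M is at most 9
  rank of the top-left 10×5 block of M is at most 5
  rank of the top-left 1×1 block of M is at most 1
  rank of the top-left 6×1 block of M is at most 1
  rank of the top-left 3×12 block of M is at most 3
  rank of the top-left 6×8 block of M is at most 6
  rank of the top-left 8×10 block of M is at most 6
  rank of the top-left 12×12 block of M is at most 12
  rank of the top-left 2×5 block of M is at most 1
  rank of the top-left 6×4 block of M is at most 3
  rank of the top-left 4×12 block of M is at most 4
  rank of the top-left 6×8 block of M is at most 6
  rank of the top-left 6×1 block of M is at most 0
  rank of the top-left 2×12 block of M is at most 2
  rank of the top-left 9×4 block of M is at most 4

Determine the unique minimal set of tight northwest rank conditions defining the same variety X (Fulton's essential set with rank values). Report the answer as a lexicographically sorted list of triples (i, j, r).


Reconstructing r_w from the 37 given conditions:

  row 1: 0 1 1 1 1 1 1 1 1 1 1 1
  row 2: 0 1 1 1 1 2 2 2 2 2 2 2
  row 3: 0 1 2 2 2 3 3 3 3 3 3 3
  row 4: 0 1 2 3 3 4 4 4 4 4 4 4
  row 5: 0 1 2 3 4 5 5 5 5 5 5 5
  row 6: 0 1 2 3 4 5 5 5 5 5 6 6
  row 7: 1 2 3 4 5 6 6 6 6 6 7 7
  row 8: 1 2 3 4 5 6 6 6 6 6 7 8
  row 9: 1 2 3 4 5 6 6 6 6 7 8 9
  row 10: 1 2 3 4 5 6 6 7 7 8 9 10
  row 11: 1 2 3 4 5 6 6 7 8 9 10 11
  row 12: 1 2 3 4 5 6 7 8 9 10 11 12

hence w(1..12) = (2, 6, 3, 4, 5, 11, 1, 12, 10, 8, 9, 7).

|D(w)|=22, |Ess(w)|=6:

[(2, 5, 1), (6, 1, 0), (6, 10, 5), (8, 10, 6), (9, 9, 6), (11, 7, 6)]


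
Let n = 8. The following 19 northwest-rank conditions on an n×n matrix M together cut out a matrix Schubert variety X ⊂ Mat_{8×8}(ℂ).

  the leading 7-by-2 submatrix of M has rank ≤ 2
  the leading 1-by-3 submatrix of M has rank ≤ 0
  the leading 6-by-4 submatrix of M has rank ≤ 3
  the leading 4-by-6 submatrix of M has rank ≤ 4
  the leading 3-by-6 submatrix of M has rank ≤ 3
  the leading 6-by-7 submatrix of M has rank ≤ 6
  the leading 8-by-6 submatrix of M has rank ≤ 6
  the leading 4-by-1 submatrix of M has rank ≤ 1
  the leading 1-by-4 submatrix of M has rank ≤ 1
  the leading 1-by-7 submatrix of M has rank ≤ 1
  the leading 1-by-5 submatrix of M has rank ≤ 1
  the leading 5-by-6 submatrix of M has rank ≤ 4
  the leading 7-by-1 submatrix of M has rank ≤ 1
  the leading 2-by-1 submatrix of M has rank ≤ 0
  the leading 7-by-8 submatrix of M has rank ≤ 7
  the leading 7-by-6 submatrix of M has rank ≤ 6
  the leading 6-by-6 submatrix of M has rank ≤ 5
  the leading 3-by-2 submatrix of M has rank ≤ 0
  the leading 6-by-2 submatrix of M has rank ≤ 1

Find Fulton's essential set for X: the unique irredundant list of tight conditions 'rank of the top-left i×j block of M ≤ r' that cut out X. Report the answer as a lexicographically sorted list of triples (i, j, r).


Recovering R(i,j) via the rank-extension bound from the 19 conditions:

  i=1: 0, 0, 0, 1, 1, 1, 1, 1
  i=2: 0, 0, 1, 2, 2, 2, 2, 2
  i=3: 0, 0, 1, 2, 3, 3, 3, 3
  i=4: 1, 1, 2, 3, 4, 4, 4, 4
  i=5: 1, 1, 2, 3, 4, 4, 5, 5
  i=6: 1, 1, 2, 3, 4, 5, 6, 6
  i=7: 1, 2, 3, 4, 5, 6, 7, 7
  i=8: 1, 2, 3, 4, 5, 6, 7, 8

hence w(1..8) = (4, 3, 5, 1, 7, 6, 2, 8).

4 SE-corners of the 10-cell Rothe diagram give Ess(w):

[(1, 3, 0), (3, 2, 0), (5, 6, 4), (6, 2, 1)]


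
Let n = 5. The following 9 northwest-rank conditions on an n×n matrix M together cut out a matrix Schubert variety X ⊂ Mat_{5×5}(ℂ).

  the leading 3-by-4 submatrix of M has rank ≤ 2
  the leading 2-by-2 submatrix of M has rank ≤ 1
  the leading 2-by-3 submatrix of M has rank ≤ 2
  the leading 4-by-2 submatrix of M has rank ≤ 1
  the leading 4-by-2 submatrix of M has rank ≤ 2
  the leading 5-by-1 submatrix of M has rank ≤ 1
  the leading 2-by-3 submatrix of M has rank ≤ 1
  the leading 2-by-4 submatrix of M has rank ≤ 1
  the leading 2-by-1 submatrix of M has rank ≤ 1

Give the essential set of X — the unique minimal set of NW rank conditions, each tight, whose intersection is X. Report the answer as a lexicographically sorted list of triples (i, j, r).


Computing R[i][j] = min implied NW-rank bound (n=5, 9 conditions):

  1 1 1 1 1
  1 1 1 1 2
  1 1 2 2 3
  1 1 2 3 4
  1 2 3 4 5

the unique w with this rank table is (1, 5, 3, 4, 2).

|D(w)|=5, |Ess(w)|=2:

[(2, 4, 1), (4, 2, 1)]


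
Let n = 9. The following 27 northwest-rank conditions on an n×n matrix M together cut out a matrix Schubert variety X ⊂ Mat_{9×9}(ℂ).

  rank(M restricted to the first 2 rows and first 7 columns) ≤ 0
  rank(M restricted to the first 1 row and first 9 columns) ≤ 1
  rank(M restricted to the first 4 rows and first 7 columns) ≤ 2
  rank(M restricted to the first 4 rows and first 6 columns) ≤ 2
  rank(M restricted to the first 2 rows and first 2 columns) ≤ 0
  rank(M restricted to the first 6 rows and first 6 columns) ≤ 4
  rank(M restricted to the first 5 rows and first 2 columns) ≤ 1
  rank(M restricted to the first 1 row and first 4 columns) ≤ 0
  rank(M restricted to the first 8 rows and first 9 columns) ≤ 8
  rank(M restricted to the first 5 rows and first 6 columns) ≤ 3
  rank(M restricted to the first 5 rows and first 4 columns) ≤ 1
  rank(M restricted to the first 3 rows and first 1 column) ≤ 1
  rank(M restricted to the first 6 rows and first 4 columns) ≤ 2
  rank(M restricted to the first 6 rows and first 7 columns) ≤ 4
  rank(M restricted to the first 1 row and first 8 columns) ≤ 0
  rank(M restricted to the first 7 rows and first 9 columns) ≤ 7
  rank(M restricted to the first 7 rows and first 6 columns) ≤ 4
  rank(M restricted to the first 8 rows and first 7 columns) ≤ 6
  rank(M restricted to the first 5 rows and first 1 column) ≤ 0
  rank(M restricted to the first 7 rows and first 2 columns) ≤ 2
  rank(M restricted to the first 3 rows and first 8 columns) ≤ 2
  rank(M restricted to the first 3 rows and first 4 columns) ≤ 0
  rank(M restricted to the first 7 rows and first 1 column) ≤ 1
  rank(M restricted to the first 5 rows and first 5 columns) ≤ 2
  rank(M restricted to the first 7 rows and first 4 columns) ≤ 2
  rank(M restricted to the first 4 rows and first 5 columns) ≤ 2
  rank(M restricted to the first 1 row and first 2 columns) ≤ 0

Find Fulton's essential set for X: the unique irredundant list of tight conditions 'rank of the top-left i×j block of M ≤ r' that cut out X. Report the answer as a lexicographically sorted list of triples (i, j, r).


Recovering R(i,j) via the rank-extension bound from the 27 conditions:

  0 0 0 0 0 0 0 0 1
  0 0 0 0 0 0 0 1 2
  0 0 0 0 1 1 1 2 3
  0 1 1 1 2 2 2 3 4
  0 1 1 1 2 3 3 4 5
  1 2 2 2 3 4 4 5 6
  1 2 2 2 3 4 5 6 7
  1 2 3 3 4 5 6 7 8
  1 2 3 4 5 6 7 8 9

giving w = (9, 8, 5, 2, 6, 1, 7, 3, 4) via Δ²R.

Fulton essential set (6 of the 25 Rothe cells):

[(1, 8, 0), (2, 7, 0), (3, 4, 0), (5, 1, 0), (5, 4, 1), (7, 4, 2)]


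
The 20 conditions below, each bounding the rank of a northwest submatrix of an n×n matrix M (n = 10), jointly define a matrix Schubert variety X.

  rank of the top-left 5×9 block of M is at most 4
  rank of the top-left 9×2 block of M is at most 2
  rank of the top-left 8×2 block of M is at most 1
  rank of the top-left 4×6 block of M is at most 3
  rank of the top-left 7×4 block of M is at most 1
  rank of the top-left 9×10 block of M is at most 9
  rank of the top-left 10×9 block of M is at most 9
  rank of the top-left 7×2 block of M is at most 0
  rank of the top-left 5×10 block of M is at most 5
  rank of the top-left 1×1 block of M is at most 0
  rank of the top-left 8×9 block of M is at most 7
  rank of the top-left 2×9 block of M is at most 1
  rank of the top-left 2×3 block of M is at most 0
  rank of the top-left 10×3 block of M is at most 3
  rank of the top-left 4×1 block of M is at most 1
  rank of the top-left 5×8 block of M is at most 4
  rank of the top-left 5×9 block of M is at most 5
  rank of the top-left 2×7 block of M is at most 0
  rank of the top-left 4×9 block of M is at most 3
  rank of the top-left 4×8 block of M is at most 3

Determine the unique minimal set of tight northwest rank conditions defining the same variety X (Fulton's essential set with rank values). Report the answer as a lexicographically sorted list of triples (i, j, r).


Rank table r_w(10×10) implied by the 20 constraints:

  R[1]: 0 | 0 | 0 | 0 | 0 | 0 | 0 | 1 | 1 | 1
  R[2]: 0 | 0 | 0 | 0 | 0 | 0 | 0 | 1 | 1 | 2
  R[3]: 0 | 0 | 1 | 1 | 1 | 1 | 1 | 2 | 2 | 3
  R[4]: 0 | 0 | 1 | 1 | 2 | 2 | 2 | 3 | 3 | 4
  R[5]: 0 | 0 | 1 | 1 | 2 | 3 | 3 | 4 | 4 | 5
  R[6]: 0 | 0 | 1 | 1 | 2 | 3 | 4 | 5 | 5 | 6
  R[7]: 0 | 0 | 1 | 1 | 2 | 3 | 4 | 5 | 6 | 7
  R[8]: 1 | 1 | 2 | 2 | 3 | 4 | 5 | 6 | 7 | 8
  R[9]: 1 | 2 | 3 | 3 | 4 | 5 | 6 | 7 | 8 | 9
  R[10]: 1 | 2 | 3 | 4 | 5 | 6 | 7 | 8 | 9 | 10

so w = (8, 10, 3, 5, 6, 7, 9, 1, 2, 4).

Rothe diagram D(w) (29 cells), 4 SE-corners (essential conditions):

[(2, 7, 0), (2, 9, 1), (7, 2, 0), (7, 4, 1)]


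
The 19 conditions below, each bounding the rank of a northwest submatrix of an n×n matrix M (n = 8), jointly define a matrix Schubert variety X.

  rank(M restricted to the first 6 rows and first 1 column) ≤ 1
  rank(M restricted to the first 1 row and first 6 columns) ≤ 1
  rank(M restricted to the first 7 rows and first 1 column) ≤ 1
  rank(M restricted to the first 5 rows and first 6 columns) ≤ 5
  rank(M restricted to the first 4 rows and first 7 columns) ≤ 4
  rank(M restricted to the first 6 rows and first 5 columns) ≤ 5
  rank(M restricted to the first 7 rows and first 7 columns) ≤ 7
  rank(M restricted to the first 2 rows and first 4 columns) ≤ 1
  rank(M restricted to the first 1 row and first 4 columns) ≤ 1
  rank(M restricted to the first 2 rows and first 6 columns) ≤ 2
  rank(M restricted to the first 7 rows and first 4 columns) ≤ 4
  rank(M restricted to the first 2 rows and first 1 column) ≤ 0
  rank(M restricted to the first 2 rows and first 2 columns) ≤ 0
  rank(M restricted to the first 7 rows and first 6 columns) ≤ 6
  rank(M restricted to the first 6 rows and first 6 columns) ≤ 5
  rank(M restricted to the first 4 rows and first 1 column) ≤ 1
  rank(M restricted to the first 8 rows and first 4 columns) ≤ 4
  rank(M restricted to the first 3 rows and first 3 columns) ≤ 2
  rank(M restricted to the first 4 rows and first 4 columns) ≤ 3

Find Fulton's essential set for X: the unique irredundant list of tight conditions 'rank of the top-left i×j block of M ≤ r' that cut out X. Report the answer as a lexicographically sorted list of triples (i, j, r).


Recovering R(i,j) via the rank-extension bound from the 19 conditions:

  row 1: 0  0  1  1  1  1  1  1
  row 2: 0  0  1  1  2  2  2  2
  row 3: 1  1  2  2  3  3  3  3
  row 4: 1  2  3  3  4  4  4  4
  row 5: 1  2  3  4  5  5  5  5
  row 6: 1  2  3  4  5  5  6  6
  row 7: 1  2  3  4  5  6  7  7
  row 8: 1  2  3  4  5  6  7  8

the unique w with this rank table is (3, 5, 1, 2, 4, 7, 6, 8).

ℓ(w)=6; the 3 essential cells (i,j,r):

[(2, 2, 0), (2, 4, 1), (6, 6, 5)]


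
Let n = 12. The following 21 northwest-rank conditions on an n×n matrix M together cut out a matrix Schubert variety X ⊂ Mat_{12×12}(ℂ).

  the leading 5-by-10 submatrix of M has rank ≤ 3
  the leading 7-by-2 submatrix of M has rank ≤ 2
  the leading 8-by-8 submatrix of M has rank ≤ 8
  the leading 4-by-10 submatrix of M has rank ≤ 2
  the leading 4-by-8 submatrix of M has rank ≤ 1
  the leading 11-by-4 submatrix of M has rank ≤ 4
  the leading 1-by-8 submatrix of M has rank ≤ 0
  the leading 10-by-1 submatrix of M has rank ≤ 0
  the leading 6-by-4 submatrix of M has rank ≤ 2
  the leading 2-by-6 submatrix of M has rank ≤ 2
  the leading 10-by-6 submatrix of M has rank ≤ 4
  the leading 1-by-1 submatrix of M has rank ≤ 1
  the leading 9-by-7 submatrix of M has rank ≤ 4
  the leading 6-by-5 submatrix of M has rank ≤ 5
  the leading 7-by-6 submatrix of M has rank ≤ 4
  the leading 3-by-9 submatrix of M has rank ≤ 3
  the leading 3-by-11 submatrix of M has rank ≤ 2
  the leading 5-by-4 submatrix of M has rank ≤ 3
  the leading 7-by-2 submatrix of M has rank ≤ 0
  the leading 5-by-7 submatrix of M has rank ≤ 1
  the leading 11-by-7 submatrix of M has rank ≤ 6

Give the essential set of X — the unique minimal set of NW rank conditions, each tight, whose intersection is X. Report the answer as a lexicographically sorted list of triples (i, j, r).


The tightest implied rank at each (i,j), from the 21 conditions:

  R[1]: 0 0 0 0 0 0 0 0 1 1 1 1
  R[2]: 0 0 1 1 1 1 1 1 2 2 2 2
  R[3]: 0 0 1 1 1 1 1 1 2 2 2 3
  R[4]: 0 0 1 1 1 1 1 1 2 2 3 4
  R[5]: 0 0 1 1 1 1 1 2 3 3 4 5
  R[6]: 0 0 1 2 2 2 2 3 4 4 5 6
  R[7]: 0 0 1 2 3 3 3 4 5 5 6 7
  R[8]: 0 1 2 3 4 4 4 5 6 6 7 8
  R[9]: 0 1 2 3 4 4 4 5 6 7 8 9
  R[10]: 0 1 2 3 4 4 5 6 7 8 9 10
  R[11]: 1 2 3 4 5 5 6 7 8 9 10 11
  R[12]: 1 2 3 4 5 6 7 8 9 10 11 12

the unique w with this rank table is (9, 3, 12, 11, 8, 4, 5, 2, 10, 7, 1, 6).

ℓ(w)=43; the 9 essential cells (i,j,r):

[(1, 8, 0), (3, 11, 2), (4, 8, 1), (4, 10, 2), (5, 7, 1), (7, 2, 0), (9, 7, 4), (10, 1, 0), (10, 6, 4)]


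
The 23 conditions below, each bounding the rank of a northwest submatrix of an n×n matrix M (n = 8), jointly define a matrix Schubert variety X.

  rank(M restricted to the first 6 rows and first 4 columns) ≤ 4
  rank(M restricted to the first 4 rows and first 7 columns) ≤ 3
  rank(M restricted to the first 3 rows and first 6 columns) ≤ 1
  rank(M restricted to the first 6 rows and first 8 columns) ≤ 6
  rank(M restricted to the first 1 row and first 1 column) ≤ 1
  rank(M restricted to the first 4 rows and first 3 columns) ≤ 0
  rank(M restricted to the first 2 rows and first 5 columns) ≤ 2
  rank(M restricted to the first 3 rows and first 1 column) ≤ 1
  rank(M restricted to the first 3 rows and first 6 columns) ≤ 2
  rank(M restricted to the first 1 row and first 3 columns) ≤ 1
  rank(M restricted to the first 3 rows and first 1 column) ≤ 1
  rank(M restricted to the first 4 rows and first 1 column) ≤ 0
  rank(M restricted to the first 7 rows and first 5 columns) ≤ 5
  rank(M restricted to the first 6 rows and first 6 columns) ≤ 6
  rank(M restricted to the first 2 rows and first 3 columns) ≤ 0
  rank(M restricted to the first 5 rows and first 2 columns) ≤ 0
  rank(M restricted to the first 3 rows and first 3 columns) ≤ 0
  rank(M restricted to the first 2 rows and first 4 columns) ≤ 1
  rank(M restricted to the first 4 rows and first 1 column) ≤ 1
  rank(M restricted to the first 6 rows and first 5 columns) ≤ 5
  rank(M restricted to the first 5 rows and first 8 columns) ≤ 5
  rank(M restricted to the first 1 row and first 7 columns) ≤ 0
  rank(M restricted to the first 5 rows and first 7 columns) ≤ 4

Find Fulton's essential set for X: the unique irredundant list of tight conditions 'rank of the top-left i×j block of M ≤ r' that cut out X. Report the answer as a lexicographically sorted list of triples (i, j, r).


Propagating the 23 rank bounds to every northwest block:

  0 | 0 | 0 | 0 | 0 | 0 | 0 | 1
  0 | 0 | 0 | 1 | 1 | 1 | 1 | 2
  0 | 0 | 0 | 1 | 1 | 1 | 2 | 3
  0 | 0 | 0 | 1 | 2 | 2 | 3 | 4
  0 | 0 | 1 | 2 | 3 | 3 | 4 | 5
  1 | 1 | 2 | 3 | 4 | 4 | 5 | 6
  1 | 2 | 3 | 4 | 5 | 5 | 6 | 7
  1 | 2 | 3 | 4 | 5 | 6 | 7 | 8

giving w = (8, 4, 7, 5, 3, 1, 2, 6) via Δ²R.

|D(w)|=20, |Ess(w)|=4:

[(1, 7, 0), (3, 6, 1), (4, 3, 0), (5, 2, 0)]
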